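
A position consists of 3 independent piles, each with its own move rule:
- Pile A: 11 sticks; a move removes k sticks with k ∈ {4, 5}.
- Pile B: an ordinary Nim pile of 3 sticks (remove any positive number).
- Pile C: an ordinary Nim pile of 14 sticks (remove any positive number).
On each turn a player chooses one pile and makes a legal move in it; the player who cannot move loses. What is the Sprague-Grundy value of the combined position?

Grundy values for pile A (subtraction set {4, 5}):
k:     0  1  2  3  4  5  6  7  8  9 10 11
g(k):  0  0  0  0  1  1  1  1  2  0  0  0
So g(11) = 0.
Pile B is a plain Nim pile of size 3, so its Grundy value is 3.
Pile C is a plain Nim pile of size 14, so its Grundy value is 14.
The value of a disjunctive sum is the nim-sum of the parts.
Combined value = 0 XOR 3 XOR 14 = 13.

13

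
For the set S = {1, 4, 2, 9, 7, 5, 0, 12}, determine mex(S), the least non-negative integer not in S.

The values 0, 1, 2 are all present; 3 is the first non-negative integer missing from the set.

3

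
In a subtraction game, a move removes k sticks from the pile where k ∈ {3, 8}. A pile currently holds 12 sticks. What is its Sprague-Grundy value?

0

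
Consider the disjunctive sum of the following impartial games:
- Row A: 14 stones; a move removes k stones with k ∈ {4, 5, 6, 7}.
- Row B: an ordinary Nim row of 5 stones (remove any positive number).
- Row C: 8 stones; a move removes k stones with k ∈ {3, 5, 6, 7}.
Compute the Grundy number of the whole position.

7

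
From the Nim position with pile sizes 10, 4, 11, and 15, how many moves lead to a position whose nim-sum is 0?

3

Nim-sum: 10 XOR 4 XOR 11 XOR 15 = 10.
The overall nim-sum is X = 10. A pile of size p has a winning move iff p XOR X < p (reduce it to p XOR X).
  10: 10 XOR 10 = 0 < 10 — winning move (to 0).
  4: 4 XOR 10 = 14 ≥ 4 — no move.
  11: 11 XOR 10 = 1 < 11 — winning move (to 1).
  15: 15 XOR 10 = 5 < 15 — winning move (to 5).
That gives 3 winning moves.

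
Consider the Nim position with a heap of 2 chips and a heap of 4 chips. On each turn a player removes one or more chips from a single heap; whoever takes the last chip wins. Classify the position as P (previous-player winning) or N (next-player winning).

N-position

Compute the nim-sum pairwise:
2 XOR 4 = 6
The nim-sum is 6 ≠ 0, so this is an N-position: the player to move can win.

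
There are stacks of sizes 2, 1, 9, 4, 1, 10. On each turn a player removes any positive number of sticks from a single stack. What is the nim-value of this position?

5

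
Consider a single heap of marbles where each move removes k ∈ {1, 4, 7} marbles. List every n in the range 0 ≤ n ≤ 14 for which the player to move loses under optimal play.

0, 2, 5, 8, 10, 13

Grundy values for subtraction set {1, 4, 7}:
k:     0  1  2  3  4  5  6  7  8  9 10 11 12 13 14
g(k):  0  1  0  1  2  0  1  2  0  1  0  1  2  0  1
The P-positions (g = 0) in 0..14 are 0, 2, 5, 8, 10, 13.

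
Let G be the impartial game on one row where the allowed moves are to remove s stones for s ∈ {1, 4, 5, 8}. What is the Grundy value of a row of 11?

Build the Grundy sequence with g(k) = mex{g(k−s) : s ∈ {1, 4, 5, 8}, s ≤ k}:
k:     0  1  2  3  4  5  6  7  8  9 10 11
g(k):  0  1  0  1  2  3  2  3  4  0  1  0
So g(11) = 0.

0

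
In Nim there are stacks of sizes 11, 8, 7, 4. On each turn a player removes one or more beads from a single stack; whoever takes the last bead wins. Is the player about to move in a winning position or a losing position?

Nim-sum: 11 ^ 8 ^ 7 ^ 4 = 0.
The nim-sum is 0, so this is a P-position: the player to move is in a losing position under optimal play.

Losing position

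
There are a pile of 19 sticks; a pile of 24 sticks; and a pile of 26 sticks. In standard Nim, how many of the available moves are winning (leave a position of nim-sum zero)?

Write each in binary and XOR column by column:
  10011  (19)
  11000  (24)
  11010  (26)
  -----
  10001  (17)
The overall nim-sum is X = 17. A pile of size p has a winning move iff p XOR X < p (reduce it to p XOR X).
  19: 19 XOR 17 = 2 < 19 — winning move (to 2).
  24: 24 XOR 17 = 9 < 24 — winning move (to 9).
  26: 26 XOR 17 = 11 < 26 — winning move (to 11).
That gives 3 winning moves.

3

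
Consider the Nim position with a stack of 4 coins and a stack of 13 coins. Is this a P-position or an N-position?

N-position

In binary:
  0100  (4)
  1101  (13)
  ----
  1001  (9)
The nim-sum is 9 ≠ 0, so this is an N-position: the player to move can win.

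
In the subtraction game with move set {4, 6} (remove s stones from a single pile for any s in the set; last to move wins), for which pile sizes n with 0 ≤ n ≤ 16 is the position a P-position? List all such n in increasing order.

0, 1, 2, 3, 10, 11, 12, 13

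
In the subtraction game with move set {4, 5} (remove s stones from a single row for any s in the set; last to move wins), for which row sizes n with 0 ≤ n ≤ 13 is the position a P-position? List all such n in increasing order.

0, 1, 2, 3, 9, 10, 11, 12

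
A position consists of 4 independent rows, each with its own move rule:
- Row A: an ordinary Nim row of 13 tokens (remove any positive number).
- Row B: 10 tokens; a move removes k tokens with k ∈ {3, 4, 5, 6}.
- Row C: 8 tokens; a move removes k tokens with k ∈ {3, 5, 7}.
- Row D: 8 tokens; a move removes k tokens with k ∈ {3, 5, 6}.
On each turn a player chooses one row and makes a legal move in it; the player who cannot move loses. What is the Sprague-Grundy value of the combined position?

Row A is a plain Nim row of size 13, so its Grundy value is 13.
Grundy values for row B (subtraction set {3, 4, 5, 6}):
k:     0  1  2  3  4  5  6  7  8  9 10
g(k):  0  0  0  1  1  1  2  2  2  0  0
So g(10) = 0.
Grundy values for row C (subtraction set {3, 5, 7}):
g(0) = mex{} = 0
g(1) = mex{} = 0
g(2) = mex{} = 0
g(3) = mex{0} = 1
g(4) = mex{0} = 1
g(5) = mex{0} = 1
g(6) = mex{0,1} = 2
g(7) = mex{0,1} = 2
g(8) = mex{0,1} = 2
So g(8) = 2.
For row D, compute g(0), g(1), … with moves {3, 5, 6}:
g(0) = mex{} = 0
g(1) = mex{} = 0
g(2) = mex{} = 0
g(3) = mex{0} = 1
g(4) = mex{0} = 1
g(5) = mex{0} = 1
g(6) = mex{0,1} = 2
g(7) = mex{0,1} = 2
g(8) = mex{0,1} = 2
So g(8) = 2.
By the Sprague-Grundy theorem, the Grundy value of a sum of independent games is the XOR of the component values.
Combined value = 13 XOR 0 XOR 2 XOR 2 = 13.

13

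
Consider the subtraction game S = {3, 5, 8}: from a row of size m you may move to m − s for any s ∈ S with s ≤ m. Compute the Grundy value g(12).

Compute g(0), g(1), … for moves {3, 5, 8}:
g(0) = mex{} = 0
g(1) = mex{} = 0
g(2) = mex{} = 0
g(3) = mex{0} = 1
g(4) = mex{0} = 1
g(5) = mex{0} = 1
g(6) = mex{0,1} = 2
g(7) = mex{0,1} = 2
g(8) = mex{0,1} = 2
g(9) = mex{0,1,2} = 3
g(10) = mex{0,1,2} = 3
g(11) = mex{1,2} = 0
g(12) = mex{1,2,3} = 0
So g(12) = 0.

0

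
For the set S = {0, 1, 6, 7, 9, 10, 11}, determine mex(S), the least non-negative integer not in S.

The values 0, 1 are all present; 2 is the first non-negative integer missing from the set.

2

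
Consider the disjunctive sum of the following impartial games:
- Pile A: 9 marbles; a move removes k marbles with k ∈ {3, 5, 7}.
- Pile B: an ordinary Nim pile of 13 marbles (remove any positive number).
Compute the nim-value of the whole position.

14

Grundy values for pile A (subtraction set {3, 5, 7}):
g(0) = mex{} = 0
g(1) = mex{} = 0
g(2) = mex{} = 0
g(3) = mex{0} = 1
g(4) = mex{0} = 1
g(5) = mex{0} = 1
g(6) = mex{0,1} = 2
g(7) = mex{0,1} = 2
g(8) = mex{0,1} = 2
g(9) = mex{0,1,2} = 3
So g(9) = 3.
Pile B is a plain Nim pile of size 13, so its Grundy value is 13.
By the Sprague-Grundy theorem, the Grundy value of a sum of independent games is the XOR of the component values.
Combined value = 3 ⊕ 13 = 14.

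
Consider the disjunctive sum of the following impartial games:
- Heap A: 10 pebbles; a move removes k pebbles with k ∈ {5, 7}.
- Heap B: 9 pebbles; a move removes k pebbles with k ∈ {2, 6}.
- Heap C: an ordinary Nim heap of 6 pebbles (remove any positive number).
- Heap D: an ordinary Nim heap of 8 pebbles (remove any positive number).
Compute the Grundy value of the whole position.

Build the Grundy sequence for heap A with g(k) = mex{g(k−s) : s ∈ {5, 7}, s ≤ k}:
k:     0  1  2  3  4  5  6  7  8  9 10
g(k):  0  0  0  0  0  1  1  1  1  1  2
So g(10) = 2.
Build the Grundy sequence for heap B with g(k) = mex{g(k−s) : s ∈ {2, 6}, s ≤ k}:
k:     0  1  2  3  4  5  6  7  8  9
g(k):  0  0  1  1  0  0  1  1  0  0
So g(9) = 0.
Heap C is a plain Nim heap of size 6, so its Grundy value is 6.
Heap D is a plain Nim heap of size 8, so its Grundy value is 8.
By the Sprague-Grundy theorem, the Grundy value of a sum of independent games is the XOR of the component values.
Combined value = 2 ⊕ 0 ⊕ 6 ⊕ 8 = 12.

12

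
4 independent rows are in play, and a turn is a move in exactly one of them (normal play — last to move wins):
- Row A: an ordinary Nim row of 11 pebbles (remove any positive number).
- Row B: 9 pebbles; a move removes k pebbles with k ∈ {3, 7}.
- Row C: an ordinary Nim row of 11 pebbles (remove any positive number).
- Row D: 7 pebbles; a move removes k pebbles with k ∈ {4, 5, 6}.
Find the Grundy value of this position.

0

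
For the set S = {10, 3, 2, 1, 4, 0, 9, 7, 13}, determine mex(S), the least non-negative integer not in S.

5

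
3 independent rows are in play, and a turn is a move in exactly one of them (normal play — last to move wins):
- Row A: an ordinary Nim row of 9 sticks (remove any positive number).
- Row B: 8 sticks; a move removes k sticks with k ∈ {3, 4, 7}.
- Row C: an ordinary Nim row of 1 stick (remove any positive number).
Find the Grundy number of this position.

10

Row A is a plain Nim row of size 9, so its Grundy value is 9.
Build the Grundy sequence for row B with g(k) = mex{g(k−s) : s ∈ {3, 4, 7}, s ≤ k}:
g(0) = mex{} = 0
g(1) = mex{} = 0
g(2) = mex{} = 0
g(3) = mex{0} = 1
g(4) = mex{0} = 1
g(5) = mex{0} = 1
g(6) = mex{0,1} = 2
g(7) = mex{0,1} = 2
g(8) = mex{0,1} = 2
So g(8) = 2.
Row C is a plain Nim row of size 1, so its Grundy value is 1.
The value of a disjunctive sum is the nim-sum of the parts.
Combined value = 9 XOR 2 XOR 1 = 10.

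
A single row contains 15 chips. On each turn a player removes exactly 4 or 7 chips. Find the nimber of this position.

1

Build the Grundy sequence with g(k) = mex{g(k−s) : s ∈ {4, 7}, s ≤ k}:
k:     0  1  2  3  4  5  6  7  8  9 10 11 12 13 14 15
g(k):  0  0  0  0  1  1  1  1  2  2  2  0  0  0  0  1
So g(15) = 1.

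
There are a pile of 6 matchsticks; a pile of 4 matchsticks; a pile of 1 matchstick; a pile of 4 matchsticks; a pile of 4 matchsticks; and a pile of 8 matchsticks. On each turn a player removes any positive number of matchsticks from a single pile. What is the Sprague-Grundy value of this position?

Compute the nim-sum pairwise:
6 ^ 4 = 2
2 ^ 1 = 3
3 ^ 4 = 7
7 ^ 4 = 3
3 ^ 8 = 11

11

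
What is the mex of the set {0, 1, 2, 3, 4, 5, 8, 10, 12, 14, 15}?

The values 0, 1, 2, 3, 4, 5 are all present; 6 is the first non-negative integer missing from the set.

6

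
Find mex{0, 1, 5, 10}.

2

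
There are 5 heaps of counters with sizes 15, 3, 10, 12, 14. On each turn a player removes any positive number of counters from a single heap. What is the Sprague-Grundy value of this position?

4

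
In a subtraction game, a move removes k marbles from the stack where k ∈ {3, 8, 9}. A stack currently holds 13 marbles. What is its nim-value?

0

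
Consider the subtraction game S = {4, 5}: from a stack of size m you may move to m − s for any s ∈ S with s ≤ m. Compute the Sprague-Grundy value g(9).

0

Compute g(0), g(1), … for moves {4, 5}:
g(0) = mex{} = 0
g(1) = mex{} = 0
g(2) = mex{} = 0
g(3) = mex{} = 0
g(4) = mex{0} = 1
g(5) = mex{0} = 1
g(6) = mex{0} = 1
g(7) = mex{0} = 1
g(8) = mex{0,1} = 2
g(9) = mex{1} = 0
So g(9) = 0.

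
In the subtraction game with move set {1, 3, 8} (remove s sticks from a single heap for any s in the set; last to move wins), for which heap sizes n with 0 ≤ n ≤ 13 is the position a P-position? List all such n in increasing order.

0, 2, 4, 6, 11, 13

Grundy values for subtraction set {1, 3, 8}:
k:     0  1  2  3  4  5  6  7  8  9 10 11 12 13
g(k):  0  1  0  1  0  1  0  1  2  3  2  0  1  0
The P-positions (g = 0) in 0..13 are 0, 2, 4, 6, 11, 13.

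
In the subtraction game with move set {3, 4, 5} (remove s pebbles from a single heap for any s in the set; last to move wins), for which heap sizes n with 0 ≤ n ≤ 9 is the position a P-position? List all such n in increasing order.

Grundy values for subtraction set {3, 4, 5}:
k:     0  1  2  3  4  5  6  7  8  9
g(k):  0  0  0  1  1  1  2  2  0  0
The P-positions (g = 0) in 0..9 are 0, 1, 2, 8, 9.

0, 1, 2, 8, 9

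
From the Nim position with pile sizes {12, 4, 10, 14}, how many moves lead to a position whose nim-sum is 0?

Nim-sum: 12 XOR 4 XOR 10 XOR 14 = 12.
The overall nim-sum is X = 12. A pile of size p has a winning move iff p XOR X < p (reduce it to p XOR X).
  12: 12 XOR 12 = 0 < 12 — winning move (to 0).
  4: 4 XOR 12 = 8 ≥ 4 — no move.
  10: 10 XOR 12 = 6 < 10 — winning move (to 6).
  14: 14 XOR 12 = 2 < 14 — winning move (to 2).
That gives 3 winning moves.

3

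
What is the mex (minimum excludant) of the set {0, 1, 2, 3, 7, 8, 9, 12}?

The values 0, 1, 2, 3 are all present; 4 is the first non-negative integer missing from the set.

4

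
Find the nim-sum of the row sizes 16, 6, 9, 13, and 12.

30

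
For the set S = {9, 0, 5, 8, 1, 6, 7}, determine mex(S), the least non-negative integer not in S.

The values 0, 1 are all present; 2 is the first non-negative integer missing from the set.

2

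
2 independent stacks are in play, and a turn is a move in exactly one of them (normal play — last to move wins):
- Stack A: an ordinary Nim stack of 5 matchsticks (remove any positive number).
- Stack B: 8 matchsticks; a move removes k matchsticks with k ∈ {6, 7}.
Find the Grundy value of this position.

Stack A is a plain Nim stack of size 5, so its Grundy value is 5.
Grundy values for stack B (subtraction set {6, 7}):
k:     0  1  2  3  4  5  6  7  8
g(k):  0  0  0  0  0  0  1  1  1
So g(8) = 1.
The value of a disjunctive sum is the nim-sum of the parts.
Combined value = 5 ⊕ 1 = 4.

4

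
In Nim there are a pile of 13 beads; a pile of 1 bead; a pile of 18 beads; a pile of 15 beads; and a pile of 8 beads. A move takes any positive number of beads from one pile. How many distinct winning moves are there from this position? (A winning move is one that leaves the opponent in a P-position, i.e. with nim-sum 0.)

1

In binary:
  01101  (13)
  00001  (1)
  10010  (18)
  01111  (15)
  01000  (8)
  -----
  11001  (25)
The overall nim-sum is X = 25. A pile of size p has a winning move iff p XOR X < p (reduce it to p XOR X).
  13: 13 XOR 25 = 20 ≥ 13 — no move.
  1: 1 XOR 25 = 24 ≥ 1 — no move.
  18: 18 XOR 25 = 11 < 18 — winning move (to 11).
  15: 15 XOR 25 = 22 ≥ 15 — no move.
  8: 8 XOR 25 = 17 ≥ 8 — no move.
That gives 1 winning move.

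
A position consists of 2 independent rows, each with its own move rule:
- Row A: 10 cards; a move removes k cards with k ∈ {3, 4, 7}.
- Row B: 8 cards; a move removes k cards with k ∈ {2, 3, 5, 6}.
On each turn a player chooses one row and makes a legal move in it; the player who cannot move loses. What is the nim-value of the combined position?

0

Grundy values for row A (subtraction set {3, 4, 7}):
g(0) = mex{} = 0
g(1) = mex{} = 0
g(2) = mex{} = 0
g(3) = mex{0} = 1
g(4) = mex{0} = 1
g(5) = mex{0} = 1
g(6) = mex{0,1} = 2
g(7) = mex{0,1} = 2
g(8) = mex{0,1} = 2
g(9) = mex{0,1,2} = 3
g(10) = mex{1,2} = 0
So g(10) = 0.
For row B, compute g(0), g(1), … with moves {2, 3, 5, 6}:
g(0) = mex{} = 0
g(1) = mex{} = 0
g(2) = mex{0} = 1
g(3) = mex{0} = 1
g(4) = mex{0,1} = 2
g(5) = mex{0,1} = 2
g(6) = mex{0,1,2} = 3
g(7) = mex{0,1,2} = 3
g(8) = mex{1,2,3} = 0
So g(8) = 0.
The value of a disjunctive sum is the nim-sum of the parts.
Combined value = 0 ⊕ 0 = 0.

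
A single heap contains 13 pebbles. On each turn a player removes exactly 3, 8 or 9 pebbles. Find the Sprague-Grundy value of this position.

0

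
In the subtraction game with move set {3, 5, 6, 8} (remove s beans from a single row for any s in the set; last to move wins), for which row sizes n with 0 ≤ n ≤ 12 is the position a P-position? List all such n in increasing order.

0, 1, 2, 11, 12

Grundy values for subtraction set {3, 5, 6, 8}:
k:     0  1  2  3  4  5  6  7  8  9 10 11 12
g(k):  0  0  0  1  1  1  2  2  2  3  3  0  0
The P-positions (g = 0) in 0..12 are 0, 1, 2, 11, 12.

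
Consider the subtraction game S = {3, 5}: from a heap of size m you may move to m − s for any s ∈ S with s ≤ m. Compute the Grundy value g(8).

Build the Grundy sequence with g(k) = mex{g(k−s) : s ∈ {3, 5}, s ≤ k}:
g(0) = mex{} = 0
g(1) = mex{} = 0
g(2) = mex{} = 0
g(3) = mex{0} = 1
g(4) = mex{0} = 1
g(5) = mex{0} = 1
g(6) = mex{0,1} = 2
g(7) = mex{0,1} = 2
g(8) = mex{1} = 0
So g(8) = 0.

0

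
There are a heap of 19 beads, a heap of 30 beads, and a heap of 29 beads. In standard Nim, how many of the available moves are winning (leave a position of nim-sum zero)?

3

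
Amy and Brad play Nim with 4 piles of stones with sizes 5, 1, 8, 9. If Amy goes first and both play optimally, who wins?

Nim-sum: 5 ^ 1 ^ 8 ^ 9 = 5.
The nim-sum is 5 ≠ 0, so this is an N-position: the player to move can win; Amy has a winning move.

Amy wins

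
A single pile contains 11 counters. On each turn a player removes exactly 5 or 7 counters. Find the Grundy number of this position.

Compute g(0), g(1), … for moves {5, 7}:
g(0) = mex{} = 0
g(1) = mex{} = 0
g(2) = mex{} = 0
g(3) = mex{} = 0
g(4) = mex{} = 0
g(5) = mex{0} = 1
g(6) = mex{0} = 1
g(7) = mex{0} = 1
g(8) = mex{0} = 1
g(9) = mex{0} = 1
g(10) = mex{0,1} = 2
g(11) = mex{0,1} = 2
So g(11) = 2.

2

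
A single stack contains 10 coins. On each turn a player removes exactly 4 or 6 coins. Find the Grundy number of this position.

Grundy values for subtraction set {4, 6}:
g(0) = mex{} = 0
g(1) = mex{} = 0
g(2) = mex{} = 0
g(3) = mex{} = 0
g(4) = mex{0} = 1
g(5) = mex{0} = 1
g(6) = mex{0} = 1
g(7) = mex{0} = 1
g(8) = mex{0,1} = 2
g(9) = mex{0,1} = 2
g(10) = mex{1} = 0
So g(10) = 0.

0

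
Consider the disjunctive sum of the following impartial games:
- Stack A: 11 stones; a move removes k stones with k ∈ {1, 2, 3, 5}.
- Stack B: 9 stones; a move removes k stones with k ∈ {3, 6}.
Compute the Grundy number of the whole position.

3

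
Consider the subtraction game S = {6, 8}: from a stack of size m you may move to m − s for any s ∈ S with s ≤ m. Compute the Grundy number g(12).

2

Build the Grundy sequence with g(k) = mex{g(k−s) : s ∈ {6, 8}, s ≤ k}:
g(0) = mex{} = 0
g(1) = mex{} = 0
g(2) = mex{} = 0
g(3) = mex{} = 0
g(4) = mex{} = 0
g(5) = mex{} = 0
g(6) = mex{0} = 1
g(7) = mex{0} = 1
g(8) = mex{0} = 1
g(9) = mex{0} = 1
g(10) = mex{0} = 1
g(11) = mex{0} = 1
g(12) = mex{0,1} = 2
So g(12) = 2.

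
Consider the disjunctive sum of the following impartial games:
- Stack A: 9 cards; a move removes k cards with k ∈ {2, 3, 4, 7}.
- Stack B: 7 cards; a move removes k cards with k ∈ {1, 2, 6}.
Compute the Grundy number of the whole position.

Build the Grundy sequence for stack A with g(k) = mex{g(k−s) : s ∈ {2, 3, 4, 7}, s ≤ k}:
k:     0  1  2  3  4  5  6  7  8  9
g(k):  0  0  1  1  2  2  0  3  1  4
So g(9) = 4.
For stack B, compute g(0), g(1), … with moves {1, 2, 6}:
k:     0  1  2  3  4  5  6  7
g(k):  0  1  2  0  1  2  3  0
So g(7) = 0.
The value of a disjunctive sum is the nim-sum of the parts.
Combined value = 4 XOR 0 = 4.

4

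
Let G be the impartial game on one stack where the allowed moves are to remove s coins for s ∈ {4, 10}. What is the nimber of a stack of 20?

1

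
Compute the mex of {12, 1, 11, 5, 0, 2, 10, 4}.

3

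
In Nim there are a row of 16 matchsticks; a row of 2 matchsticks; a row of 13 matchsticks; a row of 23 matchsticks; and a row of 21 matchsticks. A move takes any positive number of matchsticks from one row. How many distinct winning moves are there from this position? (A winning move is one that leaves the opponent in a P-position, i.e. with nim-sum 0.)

3

Compute the nim-sum pairwise:
16 XOR 2 = 18
18 XOR 13 = 31
31 XOR 23 = 8
8 XOR 21 = 29
The overall nim-sum is X = 29. A row of size p has a winning move iff p XOR X < p (reduce it to p XOR X).
  16: 16 XOR 29 = 13 < 16 — winning move (to 13).
  2: 2 XOR 29 = 31 ≥ 2 — no move.
  13: 13 XOR 29 = 16 ≥ 13 — no move.
  23: 23 XOR 29 = 10 < 23 — winning move (to 10).
  21: 21 XOR 29 = 8 < 21 — winning move (to 8).
That gives 3 winning moves.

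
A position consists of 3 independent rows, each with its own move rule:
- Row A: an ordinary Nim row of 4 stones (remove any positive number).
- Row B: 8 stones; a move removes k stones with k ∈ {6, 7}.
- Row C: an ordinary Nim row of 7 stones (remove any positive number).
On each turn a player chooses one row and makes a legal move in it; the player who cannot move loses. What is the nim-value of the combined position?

Row A is a plain Nim row of size 4, so its Grundy value is 4.
Build the Grundy sequence for row B with g(k) = mex{g(k−s) : s ∈ {6, 7}, s ≤ k}:
g(0) = mex{} = 0
g(1) = mex{} = 0
g(2) = mex{} = 0
g(3) = mex{} = 0
g(4) = mex{} = 0
g(5) = mex{} = 0
g(6) = mex{0} = 1
g(7) = mex{0} = 1
g(8) = mex{0} = 1
So g(8) = 1.
Row C is a plain Nim row of size 7, so its Grundy value is 7.
By the Sprague-Grundy theorem, the Grundy value of a sum of independent games is the XOR of the component values.
Combined value = 4 ⊕ 1 ⊕ 7 = 2.

2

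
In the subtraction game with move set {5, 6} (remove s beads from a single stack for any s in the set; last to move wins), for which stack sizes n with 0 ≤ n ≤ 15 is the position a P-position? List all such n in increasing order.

0, 1, 2, 3, 4, 11, 12, 13, 14, 15

Compute g(0), g(1), … for moves {5, 6}:
k:     0  1  2  3  4  5  6  7  8  9 10 11 12 13 14 15
g(k):  0  0  0  0  0  1  1  1  1  1  2  0  0  0  0  0
The P-positions (g = 0) in 0..15 are 0, 1, 2, 3, 4, 11, 12, 13, 14, 15.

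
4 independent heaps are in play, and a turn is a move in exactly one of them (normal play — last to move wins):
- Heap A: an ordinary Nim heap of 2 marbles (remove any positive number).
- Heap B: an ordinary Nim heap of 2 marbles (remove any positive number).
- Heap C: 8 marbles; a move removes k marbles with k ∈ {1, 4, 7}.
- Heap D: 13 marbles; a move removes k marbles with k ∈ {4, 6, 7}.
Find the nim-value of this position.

Heap A is a plain Nim heap of size 2, so its Grundy value is 2.
Heap B is a plain Nim heap of size 2, so its Grundy value is 2.
Build the Grundy sequence for heap C with g(k) = mex{g(k−s) : s ∈ {1, 4, 7}, s ≤ k}:
k:     0  1  2  3  4  5  6  7  8
g(k):  0  1  0  1  2  0  1  2  0
So g(8) = 0.
Build the Grundy sequence for heap D with g(k) = mex{g(k−s) : s ∈ {4, 6, 7}, s ≤ k}:
k:     0  1  2  3  4  5  6  7  8  9 10 11 12 13
g(k):  0  0  0  0  1  1  1  1  2  2  2  0  0  0
So g(13) = 0.
By the Sprague-Grundy theorem, the Grundy value of a sum of independent games is the XOR of the component values.
Combined value = 2 ⊕ 2 ⊕ 0 ⊕ 0 = 0.

0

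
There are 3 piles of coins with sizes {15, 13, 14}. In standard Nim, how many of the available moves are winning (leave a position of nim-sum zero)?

Compute the nim-sum pairwise:
15 XOR 13 = 2
2 XOR 14 = 12
The overall nim-sum is X = 12. A pile of size p has a winning move iff p XOR X < p (reduce it to p XOR X).
  15: 15 XOR 12 = 3 < 15 — winning move (to 3).
  13: 13 XOR 12 = 1 < 13 — winning move (to 1).
  14: 14 XOR 12 = 2 < 14 — winning move (to 2).
That gives 3 winning moves.

3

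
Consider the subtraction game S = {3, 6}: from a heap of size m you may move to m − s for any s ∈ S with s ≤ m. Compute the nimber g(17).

2

Build the Grundy sequence with g(k) = mex{g(k−s) : s ∈ {3, 6}, s ≤ k}:
k:     0  1  2  3  4  5  6  7  8  9 10 11 12 13 14 15 16 17
g(k):  0  0  0  1  1  1  2  2  2  0  0  0  1  1  1  2  2  2
So g(17) = 2.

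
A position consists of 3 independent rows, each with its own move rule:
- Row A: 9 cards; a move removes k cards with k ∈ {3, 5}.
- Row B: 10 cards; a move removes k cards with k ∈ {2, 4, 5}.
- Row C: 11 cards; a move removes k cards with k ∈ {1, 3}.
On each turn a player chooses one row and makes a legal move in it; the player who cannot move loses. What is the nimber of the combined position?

Build the Grundy sequence for row A with g(k) = mex{g(k−s) : s ∈ {3, 5}, s ≤ k}:
k:     0  1  2  3  4  5  6  7  8  9
g(k):  0  0  0  1  1  1  2  2  0  0
So g(9) = 0.
For row B, compute g(0), g(1), … with moves {2, 4, 5}:
k:     0  1  2  3  4  5  6  7  8  9 10
g(k):  0  0  1  1  2  2  3  0  0  1  1
So g(10) = 1.
For row C, compute g(0), g(1), … with moves {1, 3}:
g(0) = mex{} = 0
g(1) = mex{0} = 1
g(2) = mex{1} = 0
g(3) = mex{0} = 1
g(4) = mex{1} = 0
g(5) = mex{0} = 1
g(6) = mex{1} = 0
g(7) = mex{0} = 1
g(8) = mex{1} = 0
g(9) = mex{0} = 1
g(10) = mex{1} = 0
g(11) = mex{0} = 1
So g(11) = 1.
By the Sprague-Grundy theorem, the Grundy value of a sum of independent games is the XOR of the component values.
Combined value = 0 ⊕ 1 ⊕ 1 = 0.

0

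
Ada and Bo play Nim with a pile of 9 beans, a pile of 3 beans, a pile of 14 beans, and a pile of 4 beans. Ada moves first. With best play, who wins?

Nim-sum: 9 XOR 3 XOR 14 XOR 4 = 0.
The nim-sum is 0, so this is a P-position: the player to move is in a losing position under optimal play; Ada is about to move from it and so loses — Bo wins.

Bo wins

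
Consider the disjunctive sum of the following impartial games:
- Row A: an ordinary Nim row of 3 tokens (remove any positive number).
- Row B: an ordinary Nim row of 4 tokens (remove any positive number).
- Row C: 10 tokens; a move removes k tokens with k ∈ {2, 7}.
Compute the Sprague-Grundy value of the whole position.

7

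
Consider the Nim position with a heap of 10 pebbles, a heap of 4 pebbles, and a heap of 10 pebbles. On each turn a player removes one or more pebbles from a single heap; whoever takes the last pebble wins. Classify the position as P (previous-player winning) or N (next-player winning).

Write each in binary and XOR column by column:
  1010  (10)
  0100  (4)
  1010  (10)
  ----
  0100  (4)
The nim-sum is 4 ≠ 0, so this is an N-position: the player to move can win.

N-position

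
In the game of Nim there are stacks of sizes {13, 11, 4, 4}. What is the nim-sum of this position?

6

Compute the nim-sum pairwise:
13 ⊕ 11 = 6
6 ⊕ 4 = 2
2 ⊕ 4 = 6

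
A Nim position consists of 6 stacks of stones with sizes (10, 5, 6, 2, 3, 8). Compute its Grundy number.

Write each in binary and XOR column by column:
  1010  (10)
  0101  (5)
  0110  (6)
  0010  (2)
  0011  (3)
  1000  (8)
  ----
  0000  (0)

0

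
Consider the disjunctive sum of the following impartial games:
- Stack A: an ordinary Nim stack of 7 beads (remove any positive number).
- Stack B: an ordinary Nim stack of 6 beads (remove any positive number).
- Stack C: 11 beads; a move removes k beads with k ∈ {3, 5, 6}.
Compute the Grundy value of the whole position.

1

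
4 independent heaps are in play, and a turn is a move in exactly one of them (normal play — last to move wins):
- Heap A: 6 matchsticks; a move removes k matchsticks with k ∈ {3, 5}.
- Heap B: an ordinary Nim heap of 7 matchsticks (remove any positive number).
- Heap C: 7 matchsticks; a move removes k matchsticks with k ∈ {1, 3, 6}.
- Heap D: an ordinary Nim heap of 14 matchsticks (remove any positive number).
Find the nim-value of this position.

For heap A, compute g(0), g(1), … with moves {3, 5}:
k:     0  1  2  3  4  5  6
g(k):  0  0  0  1  1  1  2
So g(6) = 2.
Heap B is a plain Nim heap of size 7, so its Grundy value is 7.
Grundy values for heap C (subtraction set {1, 3, 6}):
k:     0  1  2  3  4  5  6  7
g(k):  0  1  0  1  0  1  2  3
So g(7) = 3.
Heap D is a plain Nim heap of size 14, so its Grundy value is 14.
By the Sprague-Grundy theorem, the Grundy value of a sum of independent games is the XOR of the component values.
Combined value = 2 XOR 7 XOR 3 XOR 14 = 8.

8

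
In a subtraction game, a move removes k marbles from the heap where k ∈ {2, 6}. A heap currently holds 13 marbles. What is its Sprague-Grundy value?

0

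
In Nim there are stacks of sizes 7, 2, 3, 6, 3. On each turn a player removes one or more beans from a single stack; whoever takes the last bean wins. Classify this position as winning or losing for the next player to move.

Winning position

Bitwise XOR of the heap sizes:
  111  (7)
  010  (2)
  011  (3)
  110  (6)
  011  (3)
  ---
  011  (3)
The nim-sum is 3 ≠ 0, so this is an N-position: the player to move can win.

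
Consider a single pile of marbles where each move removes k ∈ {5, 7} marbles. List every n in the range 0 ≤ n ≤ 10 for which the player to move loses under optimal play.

0, 1, 2, 3, 4

Grundy values for subtraction set {5, 7}:
k:     0  1  2  3  4  5  6  7  8  9 10
g(k):  0  0  0  0  0  1  1  1  1  1  2
The P-positions (g = 0) in 0..10 are 0, 1, 2, 3, 4.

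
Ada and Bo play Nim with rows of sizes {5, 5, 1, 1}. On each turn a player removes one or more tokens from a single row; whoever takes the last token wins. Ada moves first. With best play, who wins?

Nim-sum: 5 XOR 5 XOR 1 XOR 1 = 0.
The nim-sum is 0, so this is a P-position: the player to move is in a losing position under optimal play; Ada is about to move from it and so loses — Bo wins.

Bo wins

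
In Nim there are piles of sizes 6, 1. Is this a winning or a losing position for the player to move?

Winning position

Compute the nim-sum pairwise:
6 ⊕ 1 = 7
The nim-sum is 7 ≠ 0, so this is an N-position: the player to move can win.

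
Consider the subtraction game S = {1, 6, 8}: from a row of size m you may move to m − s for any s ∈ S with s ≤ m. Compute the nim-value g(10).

1

Compute g(0), g(1), … for moves {1, 6, 8}:
g(0) = mex{} = 0
g(1) = mex{0} = 1
g(2) = mex{1} = 0
g(3) = mex{0} = 1
g(4) = mex{1} = 0
g(5) = mex{0} = 1
g(6) = mex{0,1} = 2
g(7) = mex{1,2} = 0
g(8) = mex{0} = 1
g(9) = mex{1} = 0
g(10) = mex{0} = 1
So g(10) = 1.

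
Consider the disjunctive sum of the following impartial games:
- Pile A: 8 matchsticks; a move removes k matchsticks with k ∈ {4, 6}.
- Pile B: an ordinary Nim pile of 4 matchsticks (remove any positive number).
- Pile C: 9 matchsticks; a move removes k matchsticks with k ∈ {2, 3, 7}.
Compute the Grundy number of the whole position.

For pile A, compute g(0), g(1), … with moves {4, 6}:
g(0) = mex{} = 0
g(1) = mex{} = 0
g(2) = mex{} = 0
g(3) = mex{} = 0
g(4) = mex{0} = 1
g(5) = mex{0} = 1
g(6) = mex{0} = 1
g(7) = mex{0} = 1
g(8) = mex{0,1} = 2
So g(8) = 2.
Pile B is a plain Nim pile of size 4, so its Grundy value is 4.
Grundy values for pile C (subtraction set {2, 3, 7}):
k:     0  1  2  3  4  5  6  7  8  9
g(k):  0  0  1  1  2  0  0  1  1  2
So g(9) = 2.
By the Sprague-Grundy theorem, the Grundy value of a sum of independent games is the XOR of the component values.
Combined value = 2 XOR 4 XOR 2 = 4.

4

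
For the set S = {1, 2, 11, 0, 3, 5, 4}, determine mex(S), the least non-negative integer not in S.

The values 0, 1, 2, 3, 4, 5 are all present; 6 is the first non-negative integer missing from the set.

6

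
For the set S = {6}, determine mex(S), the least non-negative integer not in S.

0 is not in the set, so the mex is 0.

0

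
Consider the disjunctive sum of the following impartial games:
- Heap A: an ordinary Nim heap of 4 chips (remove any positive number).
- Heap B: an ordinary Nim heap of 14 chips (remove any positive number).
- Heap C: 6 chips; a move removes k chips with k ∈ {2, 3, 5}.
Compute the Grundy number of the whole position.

Heap A is a plain Nim heap of size 4, so its Grundy value is 4.
Heap B is a plain Nim heap of size 14, so its Grundy value is 14.
For heap C, compute g(0), g(1), … with moves {2, 3, 5}:
k:     0  1  2  3  4  5  6
g(k):  0  0  1  1  2  2  3
So g(6) = 3.
The value of a disjunctive sum is the nim-sum of the parts.
Combined value = 4 XOR 14 XOR 3 = 9.

9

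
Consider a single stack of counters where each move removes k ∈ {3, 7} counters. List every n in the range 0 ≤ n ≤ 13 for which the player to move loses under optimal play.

0, 1, 2, 6, 10, 11, 12

Grundy values for subtraction set {3, 7}:
g(0) = mex{} = 0
g(1) = mex{} = 0
g(2) = mex{} = 0
g(3) = mex{0} = 1
g(4) = mex{0} = 1
g(5) = mex{0} = 1
g(6) = mex{1} = 0
g(7) = mex{0,1} = 2
g(8) = mex{0,1} = 2
g(9) = mex{0} = 1
g(10) = mex{1,2} = 0
g(11) = mex{1,2} = 0
g(12) = mex{1} = 0
g(13) = mex{0} = 1
The P-positions (g = 0) in 0..13 are 0, 1, 2, 6, 10, 11, 12.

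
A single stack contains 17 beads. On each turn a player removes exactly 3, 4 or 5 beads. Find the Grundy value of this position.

Build the Grundy sequence with g(k) = mex{g(k−s) : s ∈ {3, 4, 5}, s ≤ k}:
k:     0  1  2  3  4  5  6  7  8  9 10 11 12 13 14 15 16 17
g(k):  0  0  0  1  1  1  2  2  0  0  0  1  1  1  2  2  0  0
So g(17) = 0.

0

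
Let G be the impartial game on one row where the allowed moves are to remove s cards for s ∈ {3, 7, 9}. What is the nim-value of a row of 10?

3

Compute g(0), g(1), … for moves {3, 7, 9}:
k:     0  1  2  3  4  5  6  7  8  9 10
g(k):  0  0  0  1  1  1  0  2  2  1  3
So g(10) = 3.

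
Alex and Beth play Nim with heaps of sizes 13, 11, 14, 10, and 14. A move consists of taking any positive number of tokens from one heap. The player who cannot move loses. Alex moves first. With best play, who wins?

Alex wins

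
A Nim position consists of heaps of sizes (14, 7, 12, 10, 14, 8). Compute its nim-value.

Bitwise XOR of the heap sizes:
  1110  (14)
  0111  (7)
  1100  (12)
  1010  (10)
  1110  (14)
  1000  (8)
  ----
  1001  (9)

9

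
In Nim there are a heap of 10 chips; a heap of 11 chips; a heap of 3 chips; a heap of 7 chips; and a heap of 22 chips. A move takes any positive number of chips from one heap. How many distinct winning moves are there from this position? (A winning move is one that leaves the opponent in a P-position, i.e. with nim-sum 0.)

1

Compute the nim-sum pairwise:
10 XOR 11 = 1
1 XOR 3 = 2
2 XOR 7 = 5
5 XOR 22 = 19
The overall nim-sum is X = 19. A heap of size p has a winning move iff p XOR X < p (reduce it to p XOR X).
  10: 10 XOR 19 = 25 ≥ 10 — no move.
  11: 11 XOR 19 = 24 ≥ 11 — no move.
  3: 3 XOR 19 = 16 ≥ 3 — no move.
  7: 7 XOR 19 = 20 ≥ 7 — no move.
  22: 22 XOR 19 = 5 < 22 — winning move (to 5).
That gives 1 winning move.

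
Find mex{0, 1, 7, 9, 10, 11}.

2

The values 0, 1 are all present; 2 is the first non-negative integer missing from the set.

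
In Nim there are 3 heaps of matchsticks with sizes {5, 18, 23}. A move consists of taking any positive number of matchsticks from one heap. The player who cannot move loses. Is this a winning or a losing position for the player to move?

Nim-sum: 5 ⊕ 18 ⊕ 23 = 0.
The nim-sum is 0, so this is a P-position: the player to move is in a losing position under optimal play.

Losing position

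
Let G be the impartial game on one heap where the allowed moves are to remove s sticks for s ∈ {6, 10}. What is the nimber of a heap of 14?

Grundy values for subtraction set {6, 10}:
g(0) = mex{} = 0
g(1) = mex{} = 0
g(2) = mex{} = 0
g(3) = mex{} = 0
g(4) = mex{} = 0
g(5) = mex{} = 0
g(6) = mex{0} = 1
g(7) = mex{0} = 1
g(8) = mex{0} = 1
g(9) = mex{0} = 1
g(10) = mex{0} = 1
g(11) = mex{0} = 1
g(12) = mex{0,1} = 2
g(13) = mex{0,1} = 2
g(14) = mex{0,1} = 2
So g(14) = 2.

2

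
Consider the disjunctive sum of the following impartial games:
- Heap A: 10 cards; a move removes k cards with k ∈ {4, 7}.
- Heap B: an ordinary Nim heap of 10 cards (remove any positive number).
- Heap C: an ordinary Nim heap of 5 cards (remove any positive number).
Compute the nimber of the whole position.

Grundy values for heap A (subtraction set {4, 7}):
g(0) = mex{} = 0
g(1) = mex{} = 0
g(2) = mex{} = 0
g(3) = mex{} = 0
g(4) = mex{0} = 1
g(5) = mex{0} = 1
g(6) = mex{0} = 1
g(7) = mex{0} = 1
g(8) = mex{0,1} = 2
g(9) = mex{0,1} = 2
g(10) = mex{0,1} = 2
So g(10) = 2.
Heap B is a plain Nim heap of size 10, so its Grundy value is 10.
Heap C is a plain Nim heap of size 5, so its Grundy value is 5.
By the Sprague-Grundy theorem, the Grundy value of a sum of independent games is the XOR of the component values.
Combined value = 2 ⊕ 10 ⊕ 5 = 13.

13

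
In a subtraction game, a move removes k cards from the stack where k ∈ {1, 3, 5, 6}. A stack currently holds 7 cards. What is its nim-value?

Grundy values for subtraction set {1, 3, 5, 6}:
k:     0  1  2  3  4  5  6  7
g(k):  0  1  0  1  0  1  2  3
So g(7) = 3.

3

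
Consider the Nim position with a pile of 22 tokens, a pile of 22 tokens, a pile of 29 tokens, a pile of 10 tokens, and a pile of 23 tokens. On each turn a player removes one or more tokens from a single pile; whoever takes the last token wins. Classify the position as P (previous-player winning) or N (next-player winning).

P-position

Nim-sum: 22 ^ 22 ^ 29 ^ 10 ^ 23 = 0.
The nim-sum is 0, so this is a P-position: the player to move is in a losing position under optimal play.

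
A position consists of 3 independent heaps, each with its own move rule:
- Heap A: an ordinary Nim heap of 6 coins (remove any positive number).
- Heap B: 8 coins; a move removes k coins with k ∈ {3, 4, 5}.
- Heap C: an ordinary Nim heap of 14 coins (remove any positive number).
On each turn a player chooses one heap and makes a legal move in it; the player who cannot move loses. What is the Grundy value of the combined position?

Heap A is a plain Nim heap of size 6, so its Grundy value is 6.
For heap B, compute g(0), g(1), … with moves {3, 4, 5}:
k:     0  1  2  3  4  5  6  7  8
g(k):  0  0  0  1  1  1  2  2  0
So g(8) = 0.
Heap C is a plain Nim heap of size 14, so its Grundy value is 14.
The value of a disjunctive sum is the nim-sum of the parts.
Combined value = 6 ⊕ 0 ⊕ 14 = 8.

8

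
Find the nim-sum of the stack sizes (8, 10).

2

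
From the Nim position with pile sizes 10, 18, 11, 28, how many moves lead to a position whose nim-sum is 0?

3

Nim-sum: 10 ^ 18 ^ 11 ^ 28 = 15.
The overall nim-sum is X = 15. A pile of size p has a winning move iff p XOR X < p (reduce it to p XOR X).
  10: 10 XOR 15 = 5 < 10 — winning move (to 5).
  18: 18 XOR 15 = 29 ≥ 18 — no move.
  11: 11 XOR 15 = 4 < 11 — winning move (to 4).
  28: 28 XOR 15 = 19 < 28 — winning move (to 19).
That gives 3 winning moves.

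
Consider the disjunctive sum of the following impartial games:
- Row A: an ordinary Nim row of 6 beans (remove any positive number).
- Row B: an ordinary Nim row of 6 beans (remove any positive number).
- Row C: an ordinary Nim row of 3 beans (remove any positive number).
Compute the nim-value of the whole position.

3

Row A is a plain Nim row of size 6, so its Grundy value is 6.
Row B is a plain Nim row of size 6, so its Grundy value is 6.
Row C is a plain Nim row of size 3, so its Grundy value is 3.
The value of a disjunctive sum is the nim-sum of the parts.
Combined value = 6 XOR 6 XOR 3 = 3.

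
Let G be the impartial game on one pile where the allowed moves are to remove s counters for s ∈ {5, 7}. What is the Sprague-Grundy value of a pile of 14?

0

Compute g(0), g(1), … for moves {5, 7}:
k:     0  1  2  3  4  5  6  7  8  9 10 11 12 13 14
g(k):  0  0  0  0  0  1  1  1  1  1  2  2  0  0  0
So g(14) = 0.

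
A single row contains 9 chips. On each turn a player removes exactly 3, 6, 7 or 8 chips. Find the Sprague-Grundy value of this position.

3

Grundy values for subtraction set {3, 6, 7, 8}:
k:     0  1  2  3  4  5  6  7  8  9
g(k):  0  0  0  1  1  1  2  2  2  3
So g(9) = 3.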